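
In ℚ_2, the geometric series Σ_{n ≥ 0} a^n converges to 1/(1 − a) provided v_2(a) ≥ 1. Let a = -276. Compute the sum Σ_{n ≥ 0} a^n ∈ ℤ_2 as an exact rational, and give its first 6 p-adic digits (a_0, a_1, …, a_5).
Σ a^n = 1/(1 − a) = 1/277;  first 6 digits = (1, 0, 1, 1, 1, 1)

v_2(a) = 2 ≥ 1, so the series converges in ℤ_2 to 1/(1 − a) = 1/(1 − (-276)) = 1/277. Expand this rational in ℤ_2: compute digits iteratively via d_i = x_i mod 2, x_{i+1} = (x_i − d_i)/2. The first 6 digits are (1, 0, 1, 1, 1, 1).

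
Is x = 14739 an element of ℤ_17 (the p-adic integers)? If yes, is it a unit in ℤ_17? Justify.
x ∈ ℤ_17 but not a unit; v_17(x) = 3 > 0

ℤ_17 = {x ∈ ℚ_17 : v_17(x) ≥ 0} and ℤ_17^× = {x ∈ ℤ_17 : v_17(x) = 0}. Here v_17(14739) = v_17(num) − v_17(den) = 3; compare against these criteria.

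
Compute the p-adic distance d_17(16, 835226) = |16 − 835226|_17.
d_17(16, 835226) = 1/83521

Step 1 — x − y = 16 − 835226 = -835210. Step 2 — v_17(-835210) = 4 (factor: -835210 = −(17^4 · 10); the sign does not affect v_p). Step 3 — |x − y|_17 = 17^{-4} = 1/83521.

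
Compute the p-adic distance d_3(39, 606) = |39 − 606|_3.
d_3(39, 606) = 1/81

Step 1 — x − y = 39 − 606 = -567. Step 2 — v_3(-567) = 4 (factor: -567 = −(3^4 · 7); the sign does not affect v_p). Step 3 — |x − y|_3 = 3^{-4} = 1/81.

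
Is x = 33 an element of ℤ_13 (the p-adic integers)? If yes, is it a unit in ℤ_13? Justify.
x ∈ ℤ_13^× (unit); v_13(x) = 0

ℤ_13 = {x ∈ ℚ_13 : v_13(x) ≥ 0} and ℤ_13^× = {x ∈ ℤ_13 : v_13(x) = 0}. Here v_13(33) = v_13(num) − v_13(den) = 0; compare against these criteria.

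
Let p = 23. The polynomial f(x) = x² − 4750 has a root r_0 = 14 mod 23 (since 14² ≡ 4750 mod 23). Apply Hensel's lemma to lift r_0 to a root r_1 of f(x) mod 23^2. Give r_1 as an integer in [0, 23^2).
r_1 = 290 (mod 529)

Hensel's recurrence: r_{i+1} = r_i − f(r_i)·(f′(r_i))^{-1} mod 23^{i+2}, with f′(x) = 2x. Iterate:
  r_0 = 14 (mod 23)
  r_1 = 290 (mod 529)
Final: r_1 = 290, and one checks f(r_1) ≡ 0 mod 23^2.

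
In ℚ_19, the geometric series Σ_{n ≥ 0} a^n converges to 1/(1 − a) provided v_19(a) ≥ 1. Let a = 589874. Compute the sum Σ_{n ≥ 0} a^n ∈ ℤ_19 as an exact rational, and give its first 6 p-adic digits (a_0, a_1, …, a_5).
Σ a^n = 1/(1 − a) = -1/589873;  first 6 digits = (1, 0, 0, 10, 4, 0)

v_19(a) = 3 ≥ 1, so the series converges in ℤ_19 to 1/(1 − a) = 1/(1 − 589874) = -1/589873. Expand this rational in ℤ_19: compute digits iteratively via d_i = x_i mod 19, x_{i+1} = (x_i − d_i)/19. The first 6 digits are (1, 0, 0, 10, 4, 0).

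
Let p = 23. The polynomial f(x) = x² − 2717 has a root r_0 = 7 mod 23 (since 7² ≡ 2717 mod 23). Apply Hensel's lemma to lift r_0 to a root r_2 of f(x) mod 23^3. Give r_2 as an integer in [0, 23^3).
r_2 = 122 (mod 12167)

Hensel's recurrence: r_{i+1} = r_i − f(r_i)·(f′(r_i))^{-1} mod 23^{i+2}, with f′(x) = 2x. Iterate:
  r_0 = 7 (mod 23)
  r_1 = 122 (mod 529)
  r_2 = 122 (mod 12167)
Final: r_2 = 122, and one checks f(r_2) ≡ 0 mod 23^3.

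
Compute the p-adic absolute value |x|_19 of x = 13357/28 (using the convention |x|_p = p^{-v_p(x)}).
|13357/28|_19 = 1/361

Step 1 — compute v_19(x) by factoring powers of 19 out of the numerator and denominator: v_19(13357/28) = 2. Step 2 — apply |x|_p = p^{-v_p(x)} = 19^{-2} = 1/361.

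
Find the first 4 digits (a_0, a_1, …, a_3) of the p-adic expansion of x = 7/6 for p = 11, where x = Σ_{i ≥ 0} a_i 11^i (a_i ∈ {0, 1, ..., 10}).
(a_0, …, a_3) = (3, 9, 1, 9)

v_11(7/6) = 0 (numerator and denominator both coprime to 11), so x ∈ ℤ_11^×. Compute digits iteratively via a_i = x_i mod 11, x_{i+1} = (x_i − a_i)/11, with x_0 = x:
  x_0 = 7/6;  a_0 = 3;  x_1 = (x_0 − 3)/11 = -1/6
  x_1 = -1/6;  a_1 = 9;  x_2 = (x_1 − 9)/11 = -5/6
  x_2 = -5/6;  a_2 = 1;  x_3 = (x_2 − 1)/11 = -1/6
  x_3 = -1/6;  a_3 = 9;  x_4 = (x_3 − 9)/11 = -5/6
Digits: (3, 9, 1, 9).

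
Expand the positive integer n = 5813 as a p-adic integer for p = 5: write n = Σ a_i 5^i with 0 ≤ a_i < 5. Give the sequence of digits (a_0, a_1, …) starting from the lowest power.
(a_0, a_1, …) = (3, 2, 2, 1, 4, 1)

Repeated division by 5 gives the digits low-to-high: 5813 = 3 + 2·5^1 + 2·5^2 + 1·5^3 + 4·5^4 + 1·5^5. Digit sequence: (3, 2, 2, 1, 4, 1).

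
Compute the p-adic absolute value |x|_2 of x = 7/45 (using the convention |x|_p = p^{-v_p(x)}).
|7/45|_2 = 1

Step 1 — compute v_2(x) by factoring powers of 2 out of the numerator and denominator: v_2(7/45) = 0. Step 2 — apply |x|_p = p^{-v_p(x)} = 2^{0} = 1.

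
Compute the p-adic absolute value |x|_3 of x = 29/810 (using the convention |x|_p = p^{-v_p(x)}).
|29/810|_3 = 81

Step 1 — compute v_3(x) by factoring powers of 3 out of the numerator and denominator: v_3(29/810) = -4. Step 2 — apply |x|_p = p^{-v_p(x)} = 3^{4} = 81.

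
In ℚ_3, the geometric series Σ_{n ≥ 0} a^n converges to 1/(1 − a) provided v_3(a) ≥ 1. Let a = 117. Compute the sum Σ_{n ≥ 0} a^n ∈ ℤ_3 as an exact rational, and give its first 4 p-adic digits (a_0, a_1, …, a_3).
Σ a^n = 1/(1 − a) = -1/116;  first 4 digits = (1, 0, 1, 1)

v_3(a) = 2 ≥ 1, so the series converges in ℤ_3 to 1/(1 − a) = 1/(1 − 117) = -1/116. Expand this rational in ℤ_3: compute digits iteratively via d_i = x_i mod 3, x_{i+1} = (x_i − d_i)/3. The first 4 digits are (1, 0, 1, 1).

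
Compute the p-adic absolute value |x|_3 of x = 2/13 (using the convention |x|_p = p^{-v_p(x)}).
|2/13|_3 = 1

Step 1 — compute v_3(x) by factoring powers of 3 out of the numerator and denominator: v_3(2/13) = 0. Step 2 — apply |x|_p = p^{-v_p(x)} = 3^{0} = 1.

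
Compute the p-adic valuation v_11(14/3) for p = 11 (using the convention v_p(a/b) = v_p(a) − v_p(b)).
v_11(14/3) = 0

Factor powers of 11 from the numerator and denominator of the reduced fraction: 14 = 11^0 · 14 and 3 = 11^0 · 3. Apply v_p(a/b) = v_p(a) − v_p(b): v_11(14/3) = 0 − 0 = 0.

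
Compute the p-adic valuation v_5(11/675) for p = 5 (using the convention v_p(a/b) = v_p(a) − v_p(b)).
v_5(11/675) = -2

Factor powers of 5 from the numerator and denominator of the reduced fraction: 11 = 5^0 · 11 and 675 = 5^2 · 27. Apply v_p(a/b) = v_p(a) − v_p(b): v_5(11/675) = 0 − 2 = -2.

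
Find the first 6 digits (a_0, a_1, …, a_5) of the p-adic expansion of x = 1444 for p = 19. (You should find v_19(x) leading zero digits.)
(a_0, …, a_5) = (0, 0, 4, 0, 0, 0)

v_19(1444) = 2, so a_0 = ... = a_1 = 0. Factor out: x = 19^2 · u with u = 4 a unit in ℤ_19. Expand u iteratively via a_{v+i} = u_i mod 19, u_{i+1} = (u_i − a_{v+i})/19:
  u_0 = 4;  a_2 = 4;  u_1 = (u_0 − 4)/19 = 0
  u_1 = 0;  a_3 = 0;  u_2 = (u_1 − 0)/19 = 0
  u_2 = 0;  a_4 = 0;  u_3 = (u_2 − 0)/19 = 0
  u_3 = 0;  a_5 = 0;  u_4 = (u_3 − 0)/19 = 0
Digits: (0, 0, 4, 0, 0, 0).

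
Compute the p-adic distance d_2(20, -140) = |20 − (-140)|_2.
d_2(20, -140) = 1/32

Step 1 — x − y = 20 − (-140) = 160. Step 2 — v_2(160) = 5 (factor: 160 = (2^5 · 5); the sign does not affect v_p). Step 3 — |x − y|_2 = 2^{-5} = 1/32.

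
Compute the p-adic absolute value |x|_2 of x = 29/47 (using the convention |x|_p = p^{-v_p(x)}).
|29/47|_2 = 1

Step 1 — compute v_2(x) by factoring powers of 2 out of the numerator and denominator: v_2(29/47) = 0. Step 2 — apply |x|_p = p^{-v_p(x)} = 2^{0} = 1.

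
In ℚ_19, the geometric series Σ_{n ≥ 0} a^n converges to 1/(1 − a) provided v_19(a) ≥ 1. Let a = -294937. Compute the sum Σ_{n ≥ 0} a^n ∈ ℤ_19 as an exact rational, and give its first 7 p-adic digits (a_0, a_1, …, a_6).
Σ a^n = 1/(1 − a) = 1/294938;  first 7 digits = (1, 0, 0, 14, 16, 18, 5)

v_19(a) = 3 ≥ 1, so the series converges in ℤ_19 to 1/(1 − a) = 1/(1 − (-294937)) = 1/294938. Expand this rational in ℤ_19: compute digits iteratively via d_i = x_i mod 19, x_{i+1} = (x_i − d_i)/19. The first 7 digits are (1, 0, 0, 14, 16, 18, 5).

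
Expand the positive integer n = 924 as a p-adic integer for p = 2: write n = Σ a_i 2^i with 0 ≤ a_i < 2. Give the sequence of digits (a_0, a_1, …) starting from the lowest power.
(a_0, a_1, …) = (0, 0, 1, 1, 1, 0, 0, 1, 1, 1)

Repeated division by 2 gives the digits low-to-high: 924 = 1·2^2 + 1·2^3 + 1·2^4 + 1·2^7 + 1·2^8 + 1·2^9. Digit sequence: (0, 0, 1, 1, 1, 0, 0, 1, 1, 1).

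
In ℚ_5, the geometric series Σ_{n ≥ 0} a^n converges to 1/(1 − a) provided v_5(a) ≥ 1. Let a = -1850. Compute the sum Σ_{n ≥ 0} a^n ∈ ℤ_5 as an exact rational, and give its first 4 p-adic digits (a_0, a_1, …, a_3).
Σ a^n = 1/(1 − a) = 1/1851;  first 4 digits = (1, 0, 1, 0)

v_5(a) = 2 ≥ 1, so the series converges in ℤ_5 to 1/(1 − a) = 1/(1 − (-1850)) = 1/1851. Expand this rational in ℤ_5: compute digits iteratively via d_i = x_i mod 5, x_{i+1} = (x_i − d_i)/5. The first 4 digits are (1, 0, 1, 0).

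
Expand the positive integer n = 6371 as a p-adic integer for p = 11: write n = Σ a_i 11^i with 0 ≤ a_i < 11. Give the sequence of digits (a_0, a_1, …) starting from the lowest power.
(a_0, a_1, …) = (2, 7, 8, 4)

Repeated division by 11 gives the digits low-to-high: 6371 = 2 + 7·11^1 + 8·11^2 + 4·11^3. Digit sequence: (2, 7, 8, 4).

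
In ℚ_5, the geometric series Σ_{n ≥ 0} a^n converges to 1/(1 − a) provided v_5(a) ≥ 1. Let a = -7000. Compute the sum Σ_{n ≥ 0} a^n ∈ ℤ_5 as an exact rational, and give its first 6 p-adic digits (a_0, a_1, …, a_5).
Σ a^n = 1/(1 − a) = 1/7001;  first 6 digits = (1, 0, 0, 4, 3, 2)

v_5(a) = 3 ≥ 1, so the series converges in ℤ_5 to 1/(1 − a) = 1/(1 − (-7000)) = 1/7001. Expand this rational in ℤ_5: compute digits iteratively via d_i = x_i mod 5, x_{i+1} = (x_i − d_i)/5. The first 6 digits are (1, 0, 0, 4, 3, 2).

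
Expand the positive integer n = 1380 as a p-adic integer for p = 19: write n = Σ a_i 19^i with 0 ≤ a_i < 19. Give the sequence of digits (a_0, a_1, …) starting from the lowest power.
(a_0, a_1, …) = (12, 15, 3)

Repeated division by 19 gives the digits low-to-high: 1380 = 12 + 15·19^1 + 3·19^2. Digit sequence: (12, 15, 3).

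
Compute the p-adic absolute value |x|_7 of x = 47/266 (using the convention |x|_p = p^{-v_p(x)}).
|47/266|_7 = 7

Step 1 — compute v_7(x) by factoring powers of 7 out of the numerator and denominator: v_7(47/266) = -1. Step 2 — apply |x|_p = p^{-v_p(x)} = 7^{1} = 7.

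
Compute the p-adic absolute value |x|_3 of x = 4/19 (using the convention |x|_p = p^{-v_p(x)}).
|4/19|_3 = 1

Step 1 — compute v_3(x) by factoring powers of 3 out of the numerator and denominator: v_3(4/19) = 0. Step 2 — apply |x|_p = p^{-v_p(x)} = 3^{0} = 1.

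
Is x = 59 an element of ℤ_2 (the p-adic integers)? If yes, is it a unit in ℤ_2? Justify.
x ∈ ℤ_2^× (unit); v_2(x) = 0

ℤ_2 = {x ∈ ℚ_2 : v_2(x) ≥ 0} and ℤ_2^× = {x ∈ ℤ_2 : v_2(x) = 0}. Here v_2(59) = v_2(num) − v_2(den) = 0; compare against these criteria.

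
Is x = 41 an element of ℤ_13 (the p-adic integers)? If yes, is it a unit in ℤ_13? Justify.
x ∈ ℤ_13^× (unit); v_13(x) = 0

ℤ_13 = {x ∈ ℚ_13 : v_13(x) ≥ 0} and ℤ_13^× = {x ∈ ℤ_13 : v_13(x) = 0}. Here v_13(41) = v_13(num) − v_13(den) = 0; compare against these criteria.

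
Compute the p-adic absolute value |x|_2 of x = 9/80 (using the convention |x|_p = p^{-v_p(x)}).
|9/80|_2 = 16

Step 1 — compute v_2(x) by factoring powers of 2 out of the numerator and denominator: v_2(9/80) = -4. Step 2 — apply |x|_p = p^{-v_p(x)} = 2^{4} = 16.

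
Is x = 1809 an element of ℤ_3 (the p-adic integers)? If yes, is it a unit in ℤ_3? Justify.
x ∈ ℤ_3 but not a unit; v_3(x) = 3 > 0

ℤ_3 = {x ∈ ℚ_3 : v_3(x) ≥ 0} and ℤ_3^× = {x ∈ ℤ_3 : v_3(x) = 0}. Here v_3(1809) = v_3(num) − v_3(den) = 3; compare against these criteria.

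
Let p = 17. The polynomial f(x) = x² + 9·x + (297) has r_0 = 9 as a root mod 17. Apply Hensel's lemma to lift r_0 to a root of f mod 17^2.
r_1 = 281 (mod 289)

Hensel: r_{i+1} = r_i − f(r_i)·(f′(r_i))^{-1} mod 17^{i+2}, f′(x) = 2x + 9. Iterate:
  r_0 = 9 (mod 17)
  r_1 = 281 (mod 289)
Final: r = 281 satisfies f(r) ≡ 0 mod 17^2.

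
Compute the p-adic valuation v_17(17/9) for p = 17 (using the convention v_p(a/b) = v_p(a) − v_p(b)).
v_17(17/9) = 1

Factor powers of 17 from the numerator and denominator of the reduced fraction: 17 = 17^1 · 1 and 9 = 17^0 · 9. Apply v_p(a/b) = v_p(a) − v_p(b): v_17(17/9) = 1 − 0 = 1.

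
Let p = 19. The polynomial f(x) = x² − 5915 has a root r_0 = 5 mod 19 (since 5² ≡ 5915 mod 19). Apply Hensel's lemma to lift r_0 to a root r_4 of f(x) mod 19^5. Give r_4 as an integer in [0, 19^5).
r_4 = 445346 (mod 2476099)

Hensel's recurrence: r_{i+1} = r_i − f(r_i)·(f′(r_i))^{-1} mod 19^{i+2}, with f′(x) = 2x. Iterate:
  r_0 = 5 (mod 19)
  r_1 = 233 (mod 361)
  r_2 = 6370 (mod 6859)
  r_3 = 54383 (mod 130321)
  r_4 = 445346 (mod 2476099)
Final: r_4 = 445346, and one checks f(r_4) ≡ 0 mod 19^5.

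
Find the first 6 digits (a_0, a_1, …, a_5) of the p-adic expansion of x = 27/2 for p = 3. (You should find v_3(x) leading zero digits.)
(a_0, …, a_5) = (0, 0, 0, 2, 1, 1)

v_3(27/2) = 3, so a_0 = ... = a_2 = 0. Factor out: x = 3^3 · u with u = 1/2 a unit in ℤ_3. Expand u iteratively via a_{v+i} = u_i mod 3, u_{i+1} = (u_i − a_{v+i})/3:
  u_0 = 1/2;  a_3 = 2;  u_1 = (u_0 − 2)/3 = -1/2
  u_1 = -1/2;  a_4 = 1;  u_2 = (u_1 − 1)/3 = -1/2
  u_2 = -1/2;  a_5 = 1;  u_3 = (u_2 − 1)/3 = -1/2
Digits: (0, 0, 0, 2, 1, 1).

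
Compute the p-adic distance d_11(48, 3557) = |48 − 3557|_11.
d_11(48, 3557) = 1/121

Step 1 — x − y = 48 − 3557 = -3509. Step 2 — v_11(-3509) = 2 (factor: -3509 = −(11^2 · 29); the sign does not affect v_p). Step 3 — |x − y|_11 = 11^{-2} = 1/121.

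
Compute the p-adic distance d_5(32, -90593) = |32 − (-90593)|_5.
d_5(32, -90593) = 1/3125

Step 1 — x − y = 32 − (-90593) = 90625. Step 2 — v_5(90625) = 5 (factor: 90625 = (5^5 · 29); the sign does not affect v_p). Step 3 — |x − y|_5 = 5^{-5} = 1/3125.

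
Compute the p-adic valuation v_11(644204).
v_11(644204) = 5

v_11(n) is the largest exponent k such that 11^k divides n. Factor out: 644204 = 11^5 · 4. (Sign doesn't affect v_p.) So v_11(644204) = 5.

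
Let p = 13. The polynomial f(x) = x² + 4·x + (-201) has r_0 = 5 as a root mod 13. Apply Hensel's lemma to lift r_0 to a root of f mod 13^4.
r_3 = 2358 (mod 28561)

Hensel: r_{i+1} = r_i − f(r_i)·(f′(r_i))^{-1} mod 13^{i+2}, f′(x) = 2x + 4. Iterate:
  r_0 = 5 (mod 13)
  r_1 = 161 (mod 169)
  r_2 = 161 (mod 2197)
  r_3 = 2358 (mod 28561)
Final: r = 2358 satisfies f(r) ≡ 0 mod 13^4.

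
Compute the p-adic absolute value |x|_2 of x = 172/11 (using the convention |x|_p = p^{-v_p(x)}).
|172/11|_2 = 1/4

Step 1 — compute v_2(x) by factoring powers of 2 out of the numerator and denominator: v_2(172/11) = 2. Step 2 — apply |x|_p = p^{-v_p(x)} = 2^{-2} = 1/4.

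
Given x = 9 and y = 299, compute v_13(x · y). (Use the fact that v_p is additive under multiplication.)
v_13(2691) = 1

v_p(x) = 0 (factor: 9 = 13^0 · 9); v_p(y) = 1 (factor: 299 = 13^1 · 23). Additivity: v_p(xy) = v_p(x) + v_p(y) = 0 + 1 = 1. (Direct check: xy = 2691 = 13^1 · (207).)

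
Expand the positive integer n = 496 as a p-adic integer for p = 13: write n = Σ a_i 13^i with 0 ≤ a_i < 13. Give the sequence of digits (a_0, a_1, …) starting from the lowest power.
(a_0, a_1, …) = (2, 12, 2)

Repeated division by 13 gives the digits low-to-high: 496 = 2 + 12·13^1 + 2·13^2. Digit sequence: (2, 12, 2).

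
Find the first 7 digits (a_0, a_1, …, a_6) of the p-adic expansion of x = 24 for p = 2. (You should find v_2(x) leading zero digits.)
(a_0, …, a_6) = (0, 0, 0, 1, 1, 0, 0)

v_2(24) = 3, so a_0 = ... = a_2 = 0. Factor out: x = 2^3 · u with u = 3 a unit in ℤ_2. Expand u iteratively via a_{v+i} = u_i mod 2, u_{i+1} = (u_i − a_{v+i})/2:
  u_0 = 3;  a_3 = 1;  u_1 = (u_0 − 1)/2 = 1
  u_1 = 1;  a_4 = 1;  u_2 = (u_1 − 1)/2 = 0
  u_2 = 0;  a_5 = 0;  u_3 = (u_2 − 0)/2 = 0
  u_3 = 0;  a_6 = 0;  u_4 = (u_3 − 0)/2 = 0
Digits: (0, 0, 0, 1, 1, 0, 0).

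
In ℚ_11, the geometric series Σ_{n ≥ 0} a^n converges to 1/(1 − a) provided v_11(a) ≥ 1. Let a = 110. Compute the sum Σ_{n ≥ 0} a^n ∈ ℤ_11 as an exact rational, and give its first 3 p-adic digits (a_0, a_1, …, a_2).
Σ a^n = 1/(1 − a) = -1/109;  first 3 digits = (1, 10, 1)

v_11(a) = 1 ≥ 1, so the series converges in ℤ_11 to 1/(1 − a) = 1/(1 − 110) = -1/109. Expand this rational in ℤ_11: compute digits iteratively via d_i = x_i mod 11, x_{i+1} = (x_i − d_i)/11. The first 3 digits are (1, 10, 1).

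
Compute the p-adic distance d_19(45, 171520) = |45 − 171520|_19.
d_19(45, 171520) = 1/6859

Step 1 — x − y = 45 − 171520 = -171475. Step 2 — v_19(-171475) = 3 (factor: -171475 = −(19^3 · 25); the sign does not affect v_p). Step 3 — |x − y|_19 = 19^{-3} = 1/6859.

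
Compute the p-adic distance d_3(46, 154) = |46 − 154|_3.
d_3(46, 154) = 1/27

Step 1 — x − y = 46 − 154 = -108. Step 2 — v_3(-108) = 3 (factor: -108 = −(3^3 · 4); the sign does not affect v_p). Step 3 — |x − y|_3 = 3^{-3} = 1/27.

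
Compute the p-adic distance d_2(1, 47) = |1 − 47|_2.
d_2(1, 47) = 1/2

Step 1 — x − y = 1 − 47 = -46. Step 2 — v_2(-46) = 1 (factor: -46 = −(2^1 · 23); the sign does not affect v_p). Step 3 — |x − y|_2 = 2^{-1} = 1/2.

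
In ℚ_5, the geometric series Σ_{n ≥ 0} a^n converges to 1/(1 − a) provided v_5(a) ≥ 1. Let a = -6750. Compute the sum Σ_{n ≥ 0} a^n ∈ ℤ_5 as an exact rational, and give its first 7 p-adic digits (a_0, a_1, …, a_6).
Σ a^n = 1/(1 − a) = 1/6751;  first 7 digits = (1, 0, 0, 1, 4, 2, 0)

v_5(a) = 3 ≥ 1, so the series converges in ℤ_5 to 1/(1 − a) = 1/(1 − (-6750)) = 1/6751. Expand this rational in ℤ_5: compute digits iteratively via d_i = x_i mod 5, x_{i+1} = (x_i − d_i)/5. The first 7 digits are (1, 0, 0, 1, 4, 2, 0).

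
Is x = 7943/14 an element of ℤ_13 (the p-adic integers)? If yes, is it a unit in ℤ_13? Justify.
x ∈ ℤ_13 but not a unit; v_13(x) = 2 > 0

ℤ_13 = {x ∈ ℚ_13 : v_13(x) ≥ 0} and ℤ_13^× = {x ∈ ℤ_13 : v_13(x) = 0}. Here v_13(7943/14) = v_13(num) − v_13(den) = 2; compare against these criteria.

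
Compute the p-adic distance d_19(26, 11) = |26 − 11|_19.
d_19(26, 11) = 1

Step 1 — x − y = 26 − 11 = 15. Step 2 — v_19(15) = 0 (factor: 15 = (19^0 · 15); the sign does not affect v_p). Step 3 — |x − y|_19 = 19^{0} = 1.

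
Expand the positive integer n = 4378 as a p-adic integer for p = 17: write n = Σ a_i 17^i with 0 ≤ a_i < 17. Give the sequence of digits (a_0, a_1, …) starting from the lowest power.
(a_0, a_1, …) = (9, 2, 15)

Repeated division by 17 gives the digits low-to-high: 4378 = 9 + 2·17^1 + 15·17^2. Digit sequence: (9, 2, 15).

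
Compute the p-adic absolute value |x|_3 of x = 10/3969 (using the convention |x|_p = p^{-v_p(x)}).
|10/3969|_3 = 81

Step 1 — compute v_3(x) by factoring powers of 3 out of the numerator and denominator: v_3(10/3969) = -4. Step 2 — apply |x|_p = p^{-v_p(x)} = 3^{4} = 81.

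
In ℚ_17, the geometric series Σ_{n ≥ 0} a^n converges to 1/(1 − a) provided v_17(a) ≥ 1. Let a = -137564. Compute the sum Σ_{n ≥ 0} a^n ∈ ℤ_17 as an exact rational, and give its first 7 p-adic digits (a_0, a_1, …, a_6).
Σ a^n = 1/(1 − a) = 1/137565;  first 7 digits = (1, 0, 0, 6, 15, 16, 1)

v_17(a) = 3 ≥ 1, so the series converges in ℤ_17 to 1/(1 − a) = 1/(1 − (-137564)) = 1/137565. Expand this rational in ℤ_17: compute digits iteratively via d_i = x_i mod 17, x_{i+1} = (x_i − d_i)/17. The first 7 digits are (1, 0, 0, 6, 15, 16, 1).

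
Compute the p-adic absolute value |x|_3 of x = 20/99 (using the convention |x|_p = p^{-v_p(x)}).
|20/99|_3 = 9

Step 1 — compute v_3(x) by factoring powers of 3 out of the numerator and denominator: v_3(20/99) = -2. Step 2 — apply |x|_p = p^{-v_p(x)} = 3^{2} = 9.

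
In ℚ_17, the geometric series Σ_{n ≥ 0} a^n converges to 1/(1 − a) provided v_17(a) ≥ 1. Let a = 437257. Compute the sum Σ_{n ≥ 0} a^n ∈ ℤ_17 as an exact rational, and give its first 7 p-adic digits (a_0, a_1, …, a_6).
Σ a^n = 1/(1 − a) = -1/437256;  first 7 digits = (1, 0, 0, 4, 5, 0, 16)

v_17(a) = 3 ≥ 1, so the series converges in ℤ_17 to 1/(1 − a) = 1/(1 − 437257) = -1/437256. Expand this rational in ℤ_17: compute digits iteratively via d_i = x_i mod 17, x_{i+1} = (x_i − d_i)/17. The first 7 digits are (1, 0, 0, 4, 5, 0, 16).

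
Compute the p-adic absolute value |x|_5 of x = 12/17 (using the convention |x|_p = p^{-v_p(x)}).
|12/17|_5 = 1

Step 1 — compute v_5(x) by factoring powers of 5 out of the numerator and denominator: v_5(12/17) = 0. Step 2 — apply |x|_p = p^{-v_p(x)} = 5^{0} = 1.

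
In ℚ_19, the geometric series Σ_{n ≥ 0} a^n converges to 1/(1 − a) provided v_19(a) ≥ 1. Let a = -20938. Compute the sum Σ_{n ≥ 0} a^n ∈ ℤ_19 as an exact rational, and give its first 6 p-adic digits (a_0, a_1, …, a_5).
Σ a^n = 1/(1 − a) = 1/20939;  first 6 digits = (1, 0, 18, 15, 0, 6)

v_19(a) = 2 ≥ 1, so the series converges in ℤ_19 to 1/(1 − a) = 1/(1 − (-20938)) = 1/20939. Expand this rational in ℤ_19: compute digits iteratively via d_i = x_i mod 19, x_{i+1} = (x_i − d_i)/19. The first 6 digits are (1, 0, 18, 15, 0, 6).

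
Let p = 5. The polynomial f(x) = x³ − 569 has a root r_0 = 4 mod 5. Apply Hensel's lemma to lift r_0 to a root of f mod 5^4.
r_3 = 39 (mod 625)

Hensel: r_{i+1} = r_i − f(r_i)/f′(r_i) mod 5^{i+2}, where f′(x) = 3x². Iterate:
  r_0 = 4 (mod 5)
  r_1 = 14 (mod 25)
  r_2 = 39 (mod 125)
  r_3 = 39 (mod 625)
Final: r = 39 with f(r) ≡ 0 mod 5^4.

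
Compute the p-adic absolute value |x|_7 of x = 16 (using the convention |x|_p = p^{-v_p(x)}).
|16|_7 = 1

Step 1 — compute v_7(x) by factoring powers of 7 out of the numerator and denominator: v_7(16) = 0. Step 2 — apply |x|_p = p^{-v_p(x)} = 7^{0} = 1.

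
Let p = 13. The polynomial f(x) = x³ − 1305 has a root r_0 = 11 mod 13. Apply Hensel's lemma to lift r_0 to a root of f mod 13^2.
r_1 = 37 (mod 169)

Hensel: r_{i+1} = r_i − f(r_i)/f′(r_i) mod 13^{i+2}, where f′(x) = 3x². Iterate:
  r_0 = 11 (mod 13)
  r_1 = 37 (mod 169)
Final: r = 37 with f(r) ≡ 0 mod 13^2.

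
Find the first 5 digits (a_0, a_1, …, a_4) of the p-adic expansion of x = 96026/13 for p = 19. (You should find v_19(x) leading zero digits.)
(a_0, …, a_4) = (0, 0, 0, 4, 13)

v_19(96026/13) = 3, so a_0 = ... = a_2 = 0. Factor out: x = 19^3 · u with u = 14/13 a unit in ℤ_19. Expand u iteratively via a_{v+i} = u_i mod 19, u_{i+1} = (u_i − a_{v+i})/19:
  u_0 = 14/13;  a_3 = 4;  u_1 = (u_0 − 4)/19 = -2/13
  u_1 = -2/13;  a_4 = 13;  u_2 = (u_1 − 13)/19 = -9/13
Digits: (0, 0, 0, 4, 13).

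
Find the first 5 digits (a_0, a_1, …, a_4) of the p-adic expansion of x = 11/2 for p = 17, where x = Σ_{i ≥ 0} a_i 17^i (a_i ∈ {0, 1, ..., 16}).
(a_0, …, a_4) = (14, 8, 8, 8, 8)

v_17(11/2) = 0 (numerator and denominator both coprime to 17), so x ∈ ℤ_17^×. Compute digits iteratively via a_i = x_i mod 17, x_{i+1} = (x_i − a_i)/17, with x_0 = x:
  x_0 = 11/2;  a_0 = 14;  x_1 = (x_0 − 14)/17 = -1/2
  x_1 = -1/2;  a_1 = 8;  x_2 = (x_1 − 8)/17 = -1/2
  x_2 = -1/2;  a_2 = 8;  x_3 = (x_2 − 8)/17 = -1/2
  x_3 = -1/2;  a_3 = 8;  x_4 = (x_3 − 8)/17 = -1/2
  x_4 = -1/2;  a_4 = 8;  x_5 = (x_4 − 8)/17 = -1/2
Digits: (14, 8, 8, 8, 8).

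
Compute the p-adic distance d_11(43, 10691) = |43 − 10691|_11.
d_11(43, 10691) = 1/1331

Step 1 — x − y = 43 − 10691 = -10648. Step 2 — v_11(-10648) = 3 (factor: -10648 = −(11^3 · 8); the sign does not affect v_p). Step 3 — |x − y|_11 = 11^{-3} = 1/1331.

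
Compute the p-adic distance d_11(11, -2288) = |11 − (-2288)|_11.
d_11(11, -2288) = 1/121

Step 1 — x − y = 11 − (-2288) = 2299. Step 2 — v_11(2299) = 2 (factor: 2299 = (11^2 · 19); the sign does not affect v_p). Step 3 — |x − y|_11 = 11^{-2} = 1/121.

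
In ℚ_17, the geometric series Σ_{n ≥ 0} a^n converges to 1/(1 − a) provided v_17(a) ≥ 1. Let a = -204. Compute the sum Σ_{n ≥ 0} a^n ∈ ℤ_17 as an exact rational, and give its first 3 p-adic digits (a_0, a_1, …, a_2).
Σ a^n = 1/(1 − a) = 1/205;  first 3 digits = (1, 5, 7)

v_17(a) = 1 ≥ 1, so the series converges in ℤ_17 to 1/(1 − a) = 1/(1 − (-204)) = 1/205. Expand this rational in ℤ_17: compute digits iteratively via d_i = x_i mod 17, x_{i+1} = (x_i − d_i)/17. The first 3 digits are (1, 5, 7).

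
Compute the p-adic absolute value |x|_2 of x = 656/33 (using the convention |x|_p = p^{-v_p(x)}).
|656/33|_2 = 1/16

Step 1 — compute v_2(x) by factoring powers of 2 out of the numerator and denominator: v_2(656/33) = 4. Step 2 — apply |x|_p = p^{-v_p(x)} = 2^{-4} = 1/16.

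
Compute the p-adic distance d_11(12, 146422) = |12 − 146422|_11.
d_11(12, 146422) = 1/14641

Step 1 — x − y = 12 − 146422 = -146410. Step 2 — v_11(-146410) = 4 (factor: -146410 = −(11^4 · 10); the sign does not affect v_p). Step 3 — |x − y|_11 = 11^{-4} = 1/14641.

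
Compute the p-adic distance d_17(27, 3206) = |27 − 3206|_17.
d_17(27, 3206) = 1/289

Step 1 — x − y = 27 − 3206 = -3179. Step 2 — v_17(-3179) = 2 (factor: -3179 = −(17^2 · 11); the sign does not affect v_p). Step 3 — |x − y|_17 = 17^{-2} = 1/289.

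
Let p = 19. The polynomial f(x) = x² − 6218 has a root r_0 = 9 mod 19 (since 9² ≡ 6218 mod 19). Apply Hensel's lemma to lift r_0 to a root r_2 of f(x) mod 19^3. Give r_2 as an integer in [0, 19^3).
r_2 = 731 (mod 6859)

Hensel's recurrence: r_{i+1} = r_i − f(r_i)·(f′(r_i))^{-1} mod 19^{i+2}, with f′(x) = 2x. Iterate:
  r_0 = 9 (mod 19)
  r_1 = 9 (mod 361)
  r_2 = 731 (mod 6859)
Final: r_2 = 731, and one checks f(r_2) ≡ 0 mod 19^3.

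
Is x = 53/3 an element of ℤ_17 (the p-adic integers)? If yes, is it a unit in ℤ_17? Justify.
x ∈ ℤ_17^× (unit); v_17(x) = 0

ℤ_17 = {x ∈ ℚ_17 : v_17(x) ≥ 0} and ℤ_17^× = {x ∈ ℤ_17 : v_17(x) = 0}. Here v_17(53/3) = v_17(num) − v_17(den) = 0; compare against these criteria.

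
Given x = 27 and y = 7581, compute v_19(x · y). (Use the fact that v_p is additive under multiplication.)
v_19(204687) = 2

v_p(x) = 0 (factor: 27 = 19^0 · 27); v_p(y) = 2 (factor: 7581 = 19^2 · 21). Additivity: v_p(xy) = v_p(x) + v_p(y) = 0 + 2 = 2. (Direct check: xy = 204687 = 19^2 · (567).)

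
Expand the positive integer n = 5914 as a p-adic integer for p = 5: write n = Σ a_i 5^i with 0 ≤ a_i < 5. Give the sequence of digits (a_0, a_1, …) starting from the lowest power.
(a_0, a_1, …) = (4, 2, 1, 2, 4, 1)

Repeated division by 5 gives the digits low-to-high: 5914 = 4 + 2·5^1 + 1·5^2 + 2·5^3 + 4·5^4 + 1·5^5. Digit sequence: (4, 2, 1, 2, 4, 1).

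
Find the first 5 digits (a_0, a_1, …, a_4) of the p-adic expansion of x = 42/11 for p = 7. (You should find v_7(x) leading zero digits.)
(a_0, …, a_4) = (0, 5, 0, 5, 5)

v_7(42/11) = 1, so a_0 = ... = a_0 = 0. Factor out: x = 7^1 · u with u = 6/11 a unit in ℤ_7. Expand u iteratively via a_{v+i} = u_i mod 7, u_{i+1} = (u_i − a_{v+i})/7:
  u_0 = 6/11;  a_1 = 5;  u_1 = (u_0 − 5)/7 = -7/11
  u_1 = -7/11;  a_2 = 0;  u_2 = (u_1 − 0)/7 = -1/11
  u_2 = -1/11;  a_3 = 5;  u_3 = (u_2 − 5)/7 = -8/11
  u_3 = -8/11;  a_4 = 5;  u_4 = (u_3 − 5)/7 = -9/11
Digits: (0, 5, 0, 5, 5).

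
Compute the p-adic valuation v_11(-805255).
v_11(-805255) = 5

v_11(n) is the largest exponent k such that 11^k divides n. Factor out: -805255 = -11^5 · 5. (Sign doesn't affect v_p.) So v_11(-805255) = 5.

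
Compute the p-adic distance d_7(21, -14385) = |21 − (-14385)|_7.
d_7(21, -14385) = 1/2401

Step 1 — x − y = 21 − (-14385) = 14406. Step 2 — v_7(14406) = 4 (factor: 14406 = (7^4 · 6); the sign does not affect v_p). Step 3 — |x − y|_7 = 7^{-4} = 1/2401.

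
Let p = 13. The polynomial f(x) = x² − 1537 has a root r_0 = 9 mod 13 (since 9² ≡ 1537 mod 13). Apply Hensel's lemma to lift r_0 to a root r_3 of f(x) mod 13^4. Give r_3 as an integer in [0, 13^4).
r_3 = 3376 (mod 28561)

Hensel's recurrence: r_{i+1} = r_i − f(r_i)·(f′(r_i))^{-1} mod 13^{i+2}, with f′(x) = 2x. Iterate:
  r_0 = 9 (mod 13)
  r_1 = 165 (mod 169)
  r_2 = 1179 (mod 2197)
  r_3 = 3376 (mod 28561)
Final: r_3 = 3376, and one checks f(r_3) ≡ 0 mod 13^4.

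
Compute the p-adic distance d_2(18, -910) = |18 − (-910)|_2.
d_2(18, -910) = 1/32

Step 1 — x − y = 18 − (-910) = 928. Step 2 — v_2(928) = 5 (factor: 928 = (2^5 · 29); the sign does not affect v_p). Step 3 — |x − y|_2 = 2^{-5} = 1/32.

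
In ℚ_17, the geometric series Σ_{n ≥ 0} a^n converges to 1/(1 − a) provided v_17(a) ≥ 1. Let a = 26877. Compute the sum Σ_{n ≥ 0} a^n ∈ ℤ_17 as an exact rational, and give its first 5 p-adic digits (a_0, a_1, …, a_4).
Σ a^n = 1/(1 − a) = -1/26876;  first 5 digits = (1, 0, 8, 5, 13)

v_17(a) = 2 ≥ 1, so the series converges in ℤ_17 to 1/(1 − a) = 1/(1 − 26877) = -1/26876. Expand this rational in ℤ_17: compute digits iteratively via d_i = x_i mod 17, x_{i+1} = (x_i − d_i)/17. The first 5 digits are (1, 0, 8, 5, 13).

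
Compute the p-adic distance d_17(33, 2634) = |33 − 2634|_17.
d_17(33, 2634) = 1/289

Step 1 — x − y = 33 − 2634 = -2601. Step 2 — v_17(-2601) = 2 (factor: -2601 = −(17^2 · 9); the sign does not affect v_p). Step 3 — |x − y|_17 = 17^{-2} = 1/289.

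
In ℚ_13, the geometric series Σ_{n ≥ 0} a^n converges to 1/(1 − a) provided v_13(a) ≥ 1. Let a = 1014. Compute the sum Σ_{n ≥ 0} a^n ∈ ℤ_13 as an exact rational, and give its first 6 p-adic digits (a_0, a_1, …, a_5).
Σ a^n = 1/(1 − a) = -1/1013;  first 6 digits = (1, 0, 6, 0, 10, 2)

v_13(a) = 2 ≥ 1, so the series converges in ℤ_13 to 1/(1 − a) = 1/(1 − 1014) = -1/1013. Expand this rational in ℤ_13: compute digits iteratively via d_i = x_i mod 13, x_{i+1} = (x_i − d_i)/13. The first 6 digits are (1, 0, 6, 0, 10, 2).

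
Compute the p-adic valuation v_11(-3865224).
v_11(-3865224) = 5

v_11(n) is the largest exponent k such that 11^k divides n. Factor out: -3865224 = -11^5 · 24. (Sign doesn't affect v_p.) So v_11(-3865224) = 5.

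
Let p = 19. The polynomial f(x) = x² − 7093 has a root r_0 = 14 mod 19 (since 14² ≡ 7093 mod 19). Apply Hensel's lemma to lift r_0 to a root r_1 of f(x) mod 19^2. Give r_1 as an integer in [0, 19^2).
r_1 = 299 (mod 361)

Hensel's recurrence: r_{i+1} = r_i − f(r_i)·(f′(r_i))^{-1} mod 19^{i+2}, with f′(x) = 2x. Iterate:
  r_0 = 14 (mod 19)
  r_1 = 299 (mod 361)
Final: r_1 = 299, and one checks f(r_1) ≡ 0 mod 19^2.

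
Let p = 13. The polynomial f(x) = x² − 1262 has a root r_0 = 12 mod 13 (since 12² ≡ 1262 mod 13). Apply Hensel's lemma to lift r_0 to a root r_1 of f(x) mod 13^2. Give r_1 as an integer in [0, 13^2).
r_1 = 129 (mod 169)

Hensel's recurrence: r_{i+1} = r_i − f(r_i)·(f′(r_i))^{-1} mod 13^{i+2}, with f′(x) = 2x. Iterate:
  r_0 = 12 (mod 13)
  r_1 = 129 (mod 169)
Final: r_1 = 129, and one checks f(r_1) ≡ 0 mod 13^2.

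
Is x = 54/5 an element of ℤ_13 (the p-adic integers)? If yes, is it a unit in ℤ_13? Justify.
x ∈ ℤ_13^× (unit); v_13(x) = 0

ℤ_13 = {x ∈ ℚ_13 : v_13(x) ≥ 0} and ℤ_13^× = {x ∈ ℤ_13 : v_13(x) = 0}. Here v_13(54/5) = v_13(num) − v_13(den) = 0; compare against these criteria.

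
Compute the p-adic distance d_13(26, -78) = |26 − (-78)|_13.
d_13(26, -78) = 1/13

Step 1 — x − y = 26 − (-78) = 104. Step 2 — v_13(104) = 1 (factor: 104 = (13^1 · 8); the sign does not affect v_p). Step 3 — |x − y|_13 = 13^{-1} = 1/13.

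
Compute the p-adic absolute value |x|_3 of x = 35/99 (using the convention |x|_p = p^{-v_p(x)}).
|35/99|_3 = 9

Step 1 — compute v_3(x) by factoring powers of 3 out of the numerator and denominator: v_3(35/99) = -2. Step 2 — apply |x|_p = p^{-v_p(x)} = 3^{2} = 9.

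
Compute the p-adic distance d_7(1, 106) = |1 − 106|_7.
d_7(1, 106) = 1/7

Step 1 — x − y = 1 − 106 = -105. Step 2 — v_7(-105) = 1 (factor: -105 = −(7^1 · 15); the sign does not affect v_p). Step 3 — |x − y|_7 = 7^{-1} = 1/7.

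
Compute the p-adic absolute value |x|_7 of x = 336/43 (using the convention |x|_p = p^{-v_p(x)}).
|336/43|_7 = 1/7

Step 1 — compute v_7(x) by factoring powers of 7 out of the numerator and denominator: v_7(336/43) = 1. Step 2 — apply |x|_p = p^{-v_p(x)} = 7^{-1} = 1/7.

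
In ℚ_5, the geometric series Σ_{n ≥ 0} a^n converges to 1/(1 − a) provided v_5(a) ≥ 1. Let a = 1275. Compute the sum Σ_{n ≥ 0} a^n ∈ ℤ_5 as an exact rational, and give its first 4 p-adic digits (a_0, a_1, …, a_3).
Σ a^n = 1/(1 − a) = -1/1274;  first 4 digits = (1, 0, 1, 0)

v_5(a) = 2 ≥ 1, so the series converges in ℤ_5 to 1/(1 − a) = 1/(1 − 1275) = -1/1274. Expand this rational in ℤ_5: compute digits iteratively via d_i = x_i mod 5, x_{i+1} = (x_i − d_i)/5. The first 4 digits are (1, 0, 1, 0).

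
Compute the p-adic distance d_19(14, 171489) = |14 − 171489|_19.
d_19(14, 171489) = 1/6859

Step 1 — x − y = 14 − 171489 = -171475. Step 2 — v_19(-171475) = 3 (factor: -171475 = −(19^3 · 25); the sign does not affect v_p). Step 3 — |x − y|_19 = 19^{-3} = 1/6859.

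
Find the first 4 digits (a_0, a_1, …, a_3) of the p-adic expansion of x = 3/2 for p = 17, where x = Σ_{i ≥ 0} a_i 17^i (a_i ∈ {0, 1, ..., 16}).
(a_0, …, a_3) = (10, 8, 8, 8)

v_17(3/2) = 0 (numerator and denominator both coprime to 17), so x ∈ ℤ_17^×. Compute digits iteratively via a_i = x_i mod 17, x_{i+1} = (x_i − a_i)/17, with x_0 = x:
  x_0 = 3/2;  a_0 = 10;  x_1 = (x_0 − 10)/17 = -1/2
  x_1 = -1/2;  a_1 = 8;  x_2 = (x_1 − 8)/17 = -1/2
  x_2 = -1/2;  a_2 = 8;  x_3 = (x_2 − 8)/17 = -1/2
  x_3 = -1/2;  a_3 = 8;  x_4 = (x_3 − 8)/17 = -1/2
Digits: (10, 8, 8, 8).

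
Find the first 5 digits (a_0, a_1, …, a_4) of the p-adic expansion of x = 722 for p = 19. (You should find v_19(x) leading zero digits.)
(a_0, …, a_4) = (0, 0, 2, 0, 0)

v_19(722) = 2, so a_0 = ... = a_1 = 0. Factor out: x = 19^2 · u with u = 2 a unit in ℤ_19. Expand u iteratively via a_{v+i} = u_i mod 19, u_{i+1} = (u_i − a_{v+i})/19:
  u_0 = 2;  a_2 = 2;  u_1 = (u_0 − 2)/19 = 0
  u_1 = 0;  a_3 = 0;  u_2 = (u_1 − 0)/19 = 0
  u_2 = 0;  a_4 = 0;  u_3 = (u_2 − 0)/19 = 0
Digits: (0, 0, 2, 0, 0).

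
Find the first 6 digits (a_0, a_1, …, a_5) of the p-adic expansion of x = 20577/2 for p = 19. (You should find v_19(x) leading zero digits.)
(a_0, …, a_5) = (0, 0, 0, 11, 9, 9)

v_19(20577/2) = 3, so a_0 = ... = a_2 = 0. Factor out: x = 19^3 · u with u = 3/2 a unit in ℤ_19. Expand u iteratively via a_{v+i} = u_i mod 19, u_{i+1} = (u_i − a_{v+i})/19:
  u_0 = 3/2;  a_3 = 11;  u_1 = (u_0 − 11)/19 = -1/2
  u_1 = -1/2;  a_4 = 9;  u_2 = (u_1 − 9)/19 = -1/2
  u_2 = -1/2;  a_5 = 9;  u_3 = (u_2 − 9)/19 = -1/2
Digits: (0, 0, 0, 11, 9, 9).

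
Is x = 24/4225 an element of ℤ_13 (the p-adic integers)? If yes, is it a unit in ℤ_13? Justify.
x ∉ ℤ_13 (v_13(x) = -2 < 0)

ℤ_13 = {x ∈ ℚ_13 : v_13(x) ≥ 0} and ℤ_13^× = {x ∈ ℤ_13 : v_13(x) = 0}. Here v_13(24/4225) = v_13(num) − v_13(den) = -2; compare against these criteria.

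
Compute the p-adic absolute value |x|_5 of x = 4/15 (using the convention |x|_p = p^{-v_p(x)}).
|4/15|_5 = 5

Step 1 — compute v_5(x) by factoring powers of 5 out of the numerator and denominator: v_5(4/15) = -1. Step 2 — apply |x|_p = p^{-v_p(x)} = 5^{1} = 5.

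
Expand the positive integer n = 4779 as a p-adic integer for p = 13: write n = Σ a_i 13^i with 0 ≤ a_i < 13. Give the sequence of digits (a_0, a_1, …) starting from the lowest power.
(a_0, a_1, …) = (8, 3, 2, 2)

Repeated division by 13 gives the digits low-to-high: 4779 = 8 + 3·13^1 + 2·13^2 + 2·13^3. Digit sequence: (8, 3, 2, 2).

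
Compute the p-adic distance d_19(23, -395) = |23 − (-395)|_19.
d_19(23, -395) = 1/19

Step 1 — x − y = 23 − (-395) = 418. Step 2 — v_19(418) = 1 (factor: 418 = (19^1 · 22); the sign does not affect v_p). Step 3 — |x − y|_19 = 19^{-1} = 1/19.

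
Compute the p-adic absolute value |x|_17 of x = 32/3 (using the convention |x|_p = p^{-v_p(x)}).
|32/3|_17 = 1

Step 1 — compute v_17(x) by factoring powers of 17 out of the numerator and denominator: v_17(32/3) = 0. Step 2 — apply |x|_p = p^{-v_p(x)} = 17^{0} = 1.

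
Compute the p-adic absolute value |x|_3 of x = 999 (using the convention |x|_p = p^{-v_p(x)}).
|999|_3 = 1/27

Step 1 — compute v_3(x) by factoring powers of 3 out of the numerator and denominator: v_3(999) = 3. Step 2 — apply |x|_p = p^{-v_p(x)} = 3^{-3} = 1/27.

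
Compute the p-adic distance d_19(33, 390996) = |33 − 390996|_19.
d_19(33, 390996) = 1/130321

Step 1 — x − y = 33 − 390996 = -390963. Step 2 — v_19(-390963) = 4 (factor: -390963 = −(19^4 · 3); the sign does not affect v_p). Step 3 — |x − y|_19 = 19^{-4} = 1/130321.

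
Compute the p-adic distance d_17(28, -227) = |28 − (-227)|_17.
d_17(28, -227) = 1/17

Step 1 — x − y = 28 − (-227) = 255. Step 2 — v_17(255) = 1 (factor: 255 = (17^1 · 15); the sign does not affect v_p). Step 3 — |x − y|_17 = 17^{-1} = 1/17.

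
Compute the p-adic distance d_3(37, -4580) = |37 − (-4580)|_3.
d_3(37, -4580) = 1/243

Step 1 — x − y = 37 − (-4580) = 4617. Step 2 — v_3(4617) = 5 (factor: 4617 = (3^5 · 19); the sign does not affect v_p). Step 3 — |x − y|_3 = 3^{-5} = 1/243.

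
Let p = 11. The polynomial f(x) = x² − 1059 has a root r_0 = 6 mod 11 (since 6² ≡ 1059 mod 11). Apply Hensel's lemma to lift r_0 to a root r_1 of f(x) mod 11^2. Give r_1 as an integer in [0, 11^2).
r_1 = 61 (mod 121)

Hensel's recurrence: r_{i+1} = r_i − f(r_i)·(f′(r_i))^{-1} mod 11^{i+2}, with f′(x) = 2x. Iterate:
  r_0 = 6 (mod 11)
  r_1 = 61 (mod 121)
Final: r_1 = 61, and one checks f(r_1) ≡ 0 mod 11^2.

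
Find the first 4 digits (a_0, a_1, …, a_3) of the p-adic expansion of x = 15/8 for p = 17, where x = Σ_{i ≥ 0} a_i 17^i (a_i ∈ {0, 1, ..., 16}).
(a_0, …, a_3) = (4, 2, 2, 2)

v_17(15/8) = 0 (numerator and denominator both coprime to 17), so x ∈ ℤ_17^×. Compute digits iteratively via a_i = x_i mod 17, x_{i+1} = (x_i − a_i)/17, with x_0 = x:
  x_0 = 15/8;  a_0 = 4;  x_1 = (x_0 − 4)/17 = -1/8
  x_1 = -1/8;  a_1 = 2;  x_2 = (x_1 − 2)/17 = -1/8
  x_2 = -1/8;  a_2 = 2;  x_3 = (x_2 − 2)/17 = -1/8
  x_3 = -1/8;  a_3 = 2;  x_4 = (x_3 − 2)/17 = -1/8
Digits: (4, 2, 2, 2).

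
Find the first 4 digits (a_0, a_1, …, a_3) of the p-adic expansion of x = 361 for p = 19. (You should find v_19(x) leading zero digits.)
(a_0, …, a_3) = (0, 0, 1, 0)

v_19(361) = 2, so a_0 = ... = a_1 = 0. Factor out: x = 19^2 · u with u = 1 a unit in ℤ_19. Expand u iteratively via a_{v+i} = u_i mod 19, u_{i+1} = (u_i − a_{v+i})/19:
  u_0 = 1;  a_2 = 1;  u_1 = (u_0 − 1)/19 = 0
  u_1 = 0;  a_3 = 0;  u_2 = (u_1 − 0)/19 = 0
Digits: (0, 0, 1, 0).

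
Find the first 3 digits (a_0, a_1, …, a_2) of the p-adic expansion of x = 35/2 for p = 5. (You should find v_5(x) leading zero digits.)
(a_0, …, a_2) = (0, 1, 3)

v_5(35/2) = 1, so a_0 = ... = a_0 = 0. Factor out: x = 5^1 · u with u = 7/2 a unit in ℤ_5. Expand u iteratively via a_{v+i} = u_i mod 5, u_{i+1} = (u_i − a_{v+i})/5:
  u_0 = 7/2;  a_1 = 1;  u_1 = (u_0 − 1)/5 = 1/2
  u_1 = 1/2;  a_2 = 3;  u_2 = (u_1 − 3)/5 = -1/2
Digits: (0, 1, 3).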